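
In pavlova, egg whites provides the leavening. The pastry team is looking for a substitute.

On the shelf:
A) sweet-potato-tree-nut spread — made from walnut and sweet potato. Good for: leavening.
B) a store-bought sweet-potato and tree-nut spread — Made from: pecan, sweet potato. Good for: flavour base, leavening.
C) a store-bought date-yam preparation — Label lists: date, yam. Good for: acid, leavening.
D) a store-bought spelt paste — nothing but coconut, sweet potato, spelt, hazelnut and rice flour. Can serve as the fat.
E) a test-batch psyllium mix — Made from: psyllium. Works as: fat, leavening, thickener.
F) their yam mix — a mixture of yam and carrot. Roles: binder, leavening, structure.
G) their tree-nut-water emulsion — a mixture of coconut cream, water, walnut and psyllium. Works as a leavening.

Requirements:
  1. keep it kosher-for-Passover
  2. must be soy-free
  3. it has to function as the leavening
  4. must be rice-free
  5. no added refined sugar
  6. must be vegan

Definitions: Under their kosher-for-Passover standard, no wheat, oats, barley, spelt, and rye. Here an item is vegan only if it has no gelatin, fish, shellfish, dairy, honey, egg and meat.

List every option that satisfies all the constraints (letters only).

A: kosher-for-Passover, vegan — keep
B: no rice, vegan — keep
C: only date and yam; none excluded — OK
D: not usable as a leavening; has spelt, so not kosher-for-Passover (and 1 more) — out
E: no soy, vegan — keep
F: every rule checks out — keep
G: all constraints satisfied — OK

A, B, C, E, F, G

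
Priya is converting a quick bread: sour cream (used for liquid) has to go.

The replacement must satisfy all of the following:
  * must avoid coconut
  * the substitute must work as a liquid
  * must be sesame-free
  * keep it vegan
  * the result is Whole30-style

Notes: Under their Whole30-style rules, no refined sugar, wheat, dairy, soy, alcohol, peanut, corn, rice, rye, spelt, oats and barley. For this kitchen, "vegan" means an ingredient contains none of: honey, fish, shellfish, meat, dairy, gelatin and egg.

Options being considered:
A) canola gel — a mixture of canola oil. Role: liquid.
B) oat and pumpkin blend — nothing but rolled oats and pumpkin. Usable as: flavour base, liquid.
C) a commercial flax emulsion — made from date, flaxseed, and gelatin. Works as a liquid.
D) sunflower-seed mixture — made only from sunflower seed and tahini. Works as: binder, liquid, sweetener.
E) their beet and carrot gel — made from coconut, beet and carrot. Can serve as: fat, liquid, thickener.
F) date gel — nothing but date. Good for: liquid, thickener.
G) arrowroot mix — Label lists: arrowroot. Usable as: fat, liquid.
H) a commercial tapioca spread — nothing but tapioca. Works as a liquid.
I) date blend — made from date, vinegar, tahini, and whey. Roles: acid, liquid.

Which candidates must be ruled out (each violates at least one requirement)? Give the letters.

B, C, D, E, I

A: works as a liquid, Whole30-style, no coconut — keep
B: has rolled oats, so not Whole30-style — reject
C: has gelatin, so not vegan — reject
D: has tahini, so not sesame-free — out
E: has coconut, so not coconut-free — no
F: every rule checks out — keep
G: every rule checks out — OK
H: only tapioca; none excluded — OK
I: has whey, so not Whole30-style; has whey, so not vegan (and 1 more) — reject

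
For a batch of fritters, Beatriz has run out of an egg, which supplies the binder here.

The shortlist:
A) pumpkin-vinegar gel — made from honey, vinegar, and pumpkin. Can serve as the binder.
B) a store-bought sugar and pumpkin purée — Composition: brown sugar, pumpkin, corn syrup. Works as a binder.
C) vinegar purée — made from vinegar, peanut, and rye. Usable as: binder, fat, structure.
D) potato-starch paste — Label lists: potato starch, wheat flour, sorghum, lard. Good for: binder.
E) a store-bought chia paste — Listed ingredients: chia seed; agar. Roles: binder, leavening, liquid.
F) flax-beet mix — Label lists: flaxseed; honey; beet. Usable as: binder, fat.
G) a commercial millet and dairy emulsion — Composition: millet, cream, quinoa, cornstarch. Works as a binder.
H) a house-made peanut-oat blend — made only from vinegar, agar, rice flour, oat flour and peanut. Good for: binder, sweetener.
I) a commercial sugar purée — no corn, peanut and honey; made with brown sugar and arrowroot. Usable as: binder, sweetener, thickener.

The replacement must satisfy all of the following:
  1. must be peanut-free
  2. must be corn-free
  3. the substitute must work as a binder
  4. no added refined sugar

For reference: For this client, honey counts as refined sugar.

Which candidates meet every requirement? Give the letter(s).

A: has honey, so not no-added-sugar — reject
B: has brown sugar, so not no-added-sugar; has corn syrup, so not corn-free — out
C: has peanut, so not peanut-free — reject
D: lard and wheat flour etc. — none of it excluded — OK
E: works as a binder, no-added-sugar, no peanut — valid
F: has honey, so not no-added-sugar — out
G: has cornstarch, so not corn-free — no
H: has peanut, so not peanut-free — out
I: has brown sugar, so not no-added-sugar — reject

D, E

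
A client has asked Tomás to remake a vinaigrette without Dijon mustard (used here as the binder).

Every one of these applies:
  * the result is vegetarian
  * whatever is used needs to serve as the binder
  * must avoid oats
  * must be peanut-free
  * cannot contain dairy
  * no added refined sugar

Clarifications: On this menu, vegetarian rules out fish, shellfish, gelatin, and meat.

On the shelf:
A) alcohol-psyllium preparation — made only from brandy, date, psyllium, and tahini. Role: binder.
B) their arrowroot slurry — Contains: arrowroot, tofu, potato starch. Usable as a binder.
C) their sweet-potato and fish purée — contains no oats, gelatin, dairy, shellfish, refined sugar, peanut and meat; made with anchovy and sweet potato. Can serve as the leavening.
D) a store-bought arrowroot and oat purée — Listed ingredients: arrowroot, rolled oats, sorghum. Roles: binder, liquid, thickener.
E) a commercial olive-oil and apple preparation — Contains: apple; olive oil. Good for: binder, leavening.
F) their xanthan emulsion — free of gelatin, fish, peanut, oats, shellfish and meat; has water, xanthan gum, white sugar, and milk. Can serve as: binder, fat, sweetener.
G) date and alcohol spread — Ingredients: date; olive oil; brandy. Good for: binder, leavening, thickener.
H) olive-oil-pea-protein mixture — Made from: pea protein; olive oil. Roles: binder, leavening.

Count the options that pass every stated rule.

5

A: every rule checks out — keep
B: only tofu, potato starch and arrowroot; none excluded — keep
C: not usable as a binder; has anchovy, so not vegetarian — reject
D: has rolled oats, so not oat-free — out
E: every rule checks out — keep
F: has white sugar, so not no-added-sugar; has milk, so not dairy-free — reject
G: works as a binder, no refined sugar, vegetarian — keep
H: nothing on the exclusion list — valid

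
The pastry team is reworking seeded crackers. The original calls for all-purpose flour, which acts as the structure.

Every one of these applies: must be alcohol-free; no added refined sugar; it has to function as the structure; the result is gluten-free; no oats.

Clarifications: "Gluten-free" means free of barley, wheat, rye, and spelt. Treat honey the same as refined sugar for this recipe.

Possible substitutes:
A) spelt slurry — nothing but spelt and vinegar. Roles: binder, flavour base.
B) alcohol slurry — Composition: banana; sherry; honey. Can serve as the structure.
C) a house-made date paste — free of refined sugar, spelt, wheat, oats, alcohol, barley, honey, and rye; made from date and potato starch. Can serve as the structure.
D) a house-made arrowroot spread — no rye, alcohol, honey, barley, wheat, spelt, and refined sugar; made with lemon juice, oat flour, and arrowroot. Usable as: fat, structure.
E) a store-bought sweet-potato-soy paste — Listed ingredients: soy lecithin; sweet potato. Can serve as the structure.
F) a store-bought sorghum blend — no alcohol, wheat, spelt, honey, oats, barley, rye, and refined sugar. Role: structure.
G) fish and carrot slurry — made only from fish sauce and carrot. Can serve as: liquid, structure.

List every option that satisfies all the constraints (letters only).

C, E, F, G

A: not usable as a structure; has spelt, so not gluten-free — reject
B: has sherry, so not alcohol-free; has honey, so not no-added-sugar — no
C: works as a structure, no alcohol, gluten-free — keep
D: has oat flour, so not oat-free — reject
E: only soy lecithin and sweet potato; none excluded — valid
F: all constraints satisfied — keep
G: every rule checks out — keep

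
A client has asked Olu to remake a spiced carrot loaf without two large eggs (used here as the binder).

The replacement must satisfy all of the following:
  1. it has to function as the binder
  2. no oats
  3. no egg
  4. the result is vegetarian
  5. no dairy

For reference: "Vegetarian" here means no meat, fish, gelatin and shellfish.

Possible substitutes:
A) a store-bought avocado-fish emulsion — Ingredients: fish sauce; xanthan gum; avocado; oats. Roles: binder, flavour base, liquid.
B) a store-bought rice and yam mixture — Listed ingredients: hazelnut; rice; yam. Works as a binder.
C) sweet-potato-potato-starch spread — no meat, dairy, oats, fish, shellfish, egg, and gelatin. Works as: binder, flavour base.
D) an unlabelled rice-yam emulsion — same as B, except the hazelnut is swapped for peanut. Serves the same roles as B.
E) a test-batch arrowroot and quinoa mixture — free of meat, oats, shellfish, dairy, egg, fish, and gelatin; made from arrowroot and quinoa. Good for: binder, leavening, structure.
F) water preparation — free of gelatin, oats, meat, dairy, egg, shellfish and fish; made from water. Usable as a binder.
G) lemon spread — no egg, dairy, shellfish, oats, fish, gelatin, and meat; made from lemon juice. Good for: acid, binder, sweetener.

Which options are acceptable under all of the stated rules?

A: has fish sauce, so not vegetarian; has oats, so not oat-free — no
B: every rule checks out — OK
C: works as a binder, no dairy, no oats — valid
D: all constraints satisfied — OK
E: works as a binder, no egg, no dairy — valid
F: works as a binder, vegetarian, no egg — keep
G: no oats, no dairy — OK

B, C, D, E, F, G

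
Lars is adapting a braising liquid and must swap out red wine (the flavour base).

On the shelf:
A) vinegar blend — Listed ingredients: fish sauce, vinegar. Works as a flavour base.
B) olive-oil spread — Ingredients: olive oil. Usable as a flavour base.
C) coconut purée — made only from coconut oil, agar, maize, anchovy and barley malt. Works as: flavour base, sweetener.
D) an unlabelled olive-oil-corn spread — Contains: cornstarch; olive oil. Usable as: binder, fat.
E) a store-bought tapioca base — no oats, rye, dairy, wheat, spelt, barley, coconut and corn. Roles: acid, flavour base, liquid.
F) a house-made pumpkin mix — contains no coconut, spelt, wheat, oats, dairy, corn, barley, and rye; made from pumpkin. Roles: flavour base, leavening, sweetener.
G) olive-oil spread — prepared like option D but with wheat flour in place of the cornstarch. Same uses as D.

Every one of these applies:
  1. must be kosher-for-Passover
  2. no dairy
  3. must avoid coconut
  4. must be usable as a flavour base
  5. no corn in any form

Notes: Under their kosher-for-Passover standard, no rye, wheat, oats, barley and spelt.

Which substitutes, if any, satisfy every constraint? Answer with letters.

A, B, E, F

A: kosher-for-Passover, no dairy — OK
B: only olive oil; none excluded — OK
C: has barley malt, so not kosher-for-Passover; has maize, so not corn-free (and 1 more) — reject
D: not usable as a flavour base; has cornstarch, so not corn-free — reject
E: works as a flavour base, no coconut, kosher-for-Passover — valid
F: every rule checks out — OK
G: not usable as a flavour base; has wheat flour, so not kosher-for-Passover — out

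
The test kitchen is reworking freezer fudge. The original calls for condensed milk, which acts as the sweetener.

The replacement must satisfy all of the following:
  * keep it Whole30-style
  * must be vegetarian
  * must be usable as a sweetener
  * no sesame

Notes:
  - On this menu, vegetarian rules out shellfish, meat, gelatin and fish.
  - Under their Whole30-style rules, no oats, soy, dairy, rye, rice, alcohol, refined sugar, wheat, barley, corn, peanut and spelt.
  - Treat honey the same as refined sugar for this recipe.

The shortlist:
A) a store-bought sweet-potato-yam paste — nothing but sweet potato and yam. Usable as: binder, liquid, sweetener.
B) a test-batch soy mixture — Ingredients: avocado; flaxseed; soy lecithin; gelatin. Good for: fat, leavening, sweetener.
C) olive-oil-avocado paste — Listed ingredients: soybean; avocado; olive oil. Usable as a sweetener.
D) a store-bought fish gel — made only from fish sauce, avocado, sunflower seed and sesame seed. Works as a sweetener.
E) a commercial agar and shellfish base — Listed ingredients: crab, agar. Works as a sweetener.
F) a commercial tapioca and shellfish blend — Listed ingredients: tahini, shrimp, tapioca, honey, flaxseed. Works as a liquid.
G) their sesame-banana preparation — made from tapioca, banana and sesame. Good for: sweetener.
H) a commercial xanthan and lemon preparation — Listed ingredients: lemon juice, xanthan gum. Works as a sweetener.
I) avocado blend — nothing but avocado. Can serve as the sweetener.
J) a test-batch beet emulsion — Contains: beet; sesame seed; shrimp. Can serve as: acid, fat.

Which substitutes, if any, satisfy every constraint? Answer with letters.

A, H, I

A: all constraints satisfied — OK
B: has gelatin, so not vegetarian; has soy lecithin, so not Whole30-style — no
C: has soybean, so not Whole30-style — no
D: has fish sauce, so not vegetarian; has sesame seed, so not sesame-free — out
E: has crab, so not vegetarian — out
F: not usable as a sweetener; has shrimp, so not vegetarian (and 2 more) — out
G: has sesame, so not sesame-free — out
H: Whole30-style, vegetarian — keep
I: vegetarian, Whole30-style — OK
J: not usable as a sweetener; has shrimp, so not vegetarian (and 1 more) — no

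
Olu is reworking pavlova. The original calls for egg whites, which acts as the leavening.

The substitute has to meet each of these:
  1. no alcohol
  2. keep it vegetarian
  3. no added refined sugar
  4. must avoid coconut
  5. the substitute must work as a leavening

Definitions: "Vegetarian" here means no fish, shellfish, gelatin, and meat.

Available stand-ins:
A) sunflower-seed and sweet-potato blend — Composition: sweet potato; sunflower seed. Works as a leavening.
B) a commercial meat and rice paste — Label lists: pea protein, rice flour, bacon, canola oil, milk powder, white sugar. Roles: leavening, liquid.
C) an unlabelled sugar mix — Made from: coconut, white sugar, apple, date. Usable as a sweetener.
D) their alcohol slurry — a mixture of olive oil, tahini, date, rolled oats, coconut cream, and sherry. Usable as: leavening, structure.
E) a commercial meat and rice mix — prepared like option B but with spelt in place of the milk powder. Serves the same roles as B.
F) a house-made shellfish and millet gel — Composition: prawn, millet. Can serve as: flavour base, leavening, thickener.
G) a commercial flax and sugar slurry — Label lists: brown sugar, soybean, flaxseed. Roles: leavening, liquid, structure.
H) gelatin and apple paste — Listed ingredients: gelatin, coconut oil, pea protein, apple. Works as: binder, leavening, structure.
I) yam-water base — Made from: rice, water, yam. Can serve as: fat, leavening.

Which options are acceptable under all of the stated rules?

A: only sunflower seed and sweet potato; none excluded — valid
B: has bacon, so not vegetarian; has white sugar, so not no-added-sugar — reject
C: not usable as a leavening; has white sugar, so not no-added-sugar (and 1 more) — no
D: has coconut cream, so not coconut-free; has sherry, so not alcohol-free — reject
E: has bacon, so not vegetarian; has white sugar, so not no-added-sugar — reject
F: has prawn, so not vegetarian — reject
G: has brown sugar, so not no-added-sugar — out
H: has gelatin, so not vegetarian; has coconut oil, so not coconut-free — reject
I: every rule checks out — keep

A, I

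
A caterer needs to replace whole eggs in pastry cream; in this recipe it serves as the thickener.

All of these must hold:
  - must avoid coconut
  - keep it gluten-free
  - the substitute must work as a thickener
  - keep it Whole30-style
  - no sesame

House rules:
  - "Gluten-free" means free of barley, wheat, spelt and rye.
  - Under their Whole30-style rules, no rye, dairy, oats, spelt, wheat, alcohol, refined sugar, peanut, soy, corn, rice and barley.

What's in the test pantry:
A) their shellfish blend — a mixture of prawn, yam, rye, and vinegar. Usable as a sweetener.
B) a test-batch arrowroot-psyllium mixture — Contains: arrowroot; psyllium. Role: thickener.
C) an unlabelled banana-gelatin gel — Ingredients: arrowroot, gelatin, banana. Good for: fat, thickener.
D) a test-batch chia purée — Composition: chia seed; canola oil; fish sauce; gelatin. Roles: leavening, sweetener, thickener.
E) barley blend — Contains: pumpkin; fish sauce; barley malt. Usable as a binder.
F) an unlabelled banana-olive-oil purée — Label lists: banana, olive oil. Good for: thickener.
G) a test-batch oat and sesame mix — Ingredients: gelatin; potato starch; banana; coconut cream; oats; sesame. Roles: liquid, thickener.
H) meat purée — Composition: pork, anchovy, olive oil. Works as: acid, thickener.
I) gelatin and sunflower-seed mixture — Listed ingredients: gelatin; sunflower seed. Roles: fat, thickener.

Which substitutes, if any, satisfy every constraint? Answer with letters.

A: not usable as a thickener; has rye, so not gluten-free (and 1 more) — reject
B: every rule checks out — valid
C: every rule checks out — valid
D: every rule checks out — keep
E: not usable as a thickener; has barley malt, so not gluten-free (and 1 more) — reject
F: works as a thickener, no coconut, gluten-free — valid
G: has oats, so not Whole30-style; has sesame, so not sesame-free (and 1 more) — out
H: nothing on the exclusion list — valid
I: every rule checks out — OK

B, C, D, F, H, I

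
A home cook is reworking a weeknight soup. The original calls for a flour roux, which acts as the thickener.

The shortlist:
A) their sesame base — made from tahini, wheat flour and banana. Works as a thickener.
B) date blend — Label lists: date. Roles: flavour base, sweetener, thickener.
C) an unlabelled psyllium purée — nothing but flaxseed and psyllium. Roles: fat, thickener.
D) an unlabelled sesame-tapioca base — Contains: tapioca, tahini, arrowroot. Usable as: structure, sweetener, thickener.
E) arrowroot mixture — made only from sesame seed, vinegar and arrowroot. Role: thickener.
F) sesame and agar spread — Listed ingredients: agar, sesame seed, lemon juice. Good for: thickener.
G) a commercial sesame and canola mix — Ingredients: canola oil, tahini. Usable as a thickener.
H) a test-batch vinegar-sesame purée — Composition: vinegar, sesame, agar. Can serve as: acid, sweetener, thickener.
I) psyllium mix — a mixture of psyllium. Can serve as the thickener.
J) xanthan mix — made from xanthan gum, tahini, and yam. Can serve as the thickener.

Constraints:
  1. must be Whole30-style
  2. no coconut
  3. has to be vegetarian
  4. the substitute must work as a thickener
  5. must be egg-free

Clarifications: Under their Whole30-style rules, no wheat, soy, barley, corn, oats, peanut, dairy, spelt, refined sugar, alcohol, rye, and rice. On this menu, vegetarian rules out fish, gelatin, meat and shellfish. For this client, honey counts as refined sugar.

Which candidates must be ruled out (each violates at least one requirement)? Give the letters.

A: has wheat flour, so not Whole30-style — reject
B: only date; none excluded — valid
C: only flaxseed and psyllium; none excluded — valid
D: all constraints satisfied — valid
E: works as a thickener, no coconut, Whole30-style — keep
F: Whole30-style, no egg — valid
G: Whole30-style, no coconut — OK
H: only sesame, agar and vinegar; none excluded — OK
I: only psyllium; none excluded — keep
J: only tahini, xanthan gum and yam; none excluded — keep

A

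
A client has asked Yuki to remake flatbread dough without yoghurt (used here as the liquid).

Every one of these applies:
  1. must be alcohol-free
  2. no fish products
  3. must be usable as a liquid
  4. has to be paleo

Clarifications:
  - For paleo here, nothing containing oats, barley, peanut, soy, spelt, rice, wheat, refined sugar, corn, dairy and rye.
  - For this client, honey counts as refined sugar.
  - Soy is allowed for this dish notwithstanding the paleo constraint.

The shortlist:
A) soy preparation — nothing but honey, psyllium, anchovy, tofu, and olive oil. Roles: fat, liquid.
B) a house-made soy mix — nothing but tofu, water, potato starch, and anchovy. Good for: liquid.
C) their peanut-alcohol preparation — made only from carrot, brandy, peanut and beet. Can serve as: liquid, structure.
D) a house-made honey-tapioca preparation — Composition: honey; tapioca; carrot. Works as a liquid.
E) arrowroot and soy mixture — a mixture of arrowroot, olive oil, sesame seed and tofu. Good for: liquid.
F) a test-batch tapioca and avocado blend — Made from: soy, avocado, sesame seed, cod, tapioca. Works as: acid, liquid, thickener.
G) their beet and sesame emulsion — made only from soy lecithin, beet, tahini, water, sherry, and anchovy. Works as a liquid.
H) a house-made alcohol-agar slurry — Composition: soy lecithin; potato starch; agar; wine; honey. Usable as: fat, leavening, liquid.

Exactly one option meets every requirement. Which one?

E

A: has honey, so not paleo; has anchovy, so not fish-free — reject
B: has anchovy, so not fish-free — out
C: has peanut, so not paleo; has brandy, so not alcohol-free — no
D: has honey, so not paleo — no
E: soy is permitted under the paleo carve-out; nothing else excluded — keep
F: has cod, so not fish-free — reject
G: has anchovy, so not fish-free; has sherry, so not alcohol-free — out
H: has honey, so not paleo; has wine, so not alcohol-free — no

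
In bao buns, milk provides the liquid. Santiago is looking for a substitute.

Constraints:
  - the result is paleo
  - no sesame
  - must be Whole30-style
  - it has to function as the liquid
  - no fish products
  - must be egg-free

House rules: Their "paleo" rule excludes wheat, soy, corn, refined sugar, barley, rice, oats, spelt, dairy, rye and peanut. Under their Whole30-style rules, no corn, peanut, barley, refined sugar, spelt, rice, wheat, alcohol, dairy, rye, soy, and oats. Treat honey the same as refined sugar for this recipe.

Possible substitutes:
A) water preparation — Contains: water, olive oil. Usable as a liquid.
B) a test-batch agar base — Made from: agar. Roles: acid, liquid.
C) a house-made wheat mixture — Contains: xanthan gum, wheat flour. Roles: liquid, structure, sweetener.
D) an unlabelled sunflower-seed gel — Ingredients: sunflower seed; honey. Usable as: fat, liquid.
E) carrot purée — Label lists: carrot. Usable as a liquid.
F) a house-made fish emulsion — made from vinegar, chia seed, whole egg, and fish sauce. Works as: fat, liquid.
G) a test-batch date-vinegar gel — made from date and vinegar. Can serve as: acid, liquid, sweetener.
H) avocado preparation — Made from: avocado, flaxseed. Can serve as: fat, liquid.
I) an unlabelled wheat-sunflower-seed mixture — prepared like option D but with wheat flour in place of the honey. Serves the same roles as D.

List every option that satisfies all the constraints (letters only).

A: every rule checks out — OK
B: no sesame, paleo — OK
C: has wheat flour, so not paleo; has wheat flour, so not Whole30-style — reject
D: has honey, so not paleo; has honey, so not Whole30-style — no
E: nothing on the exclusion list — keep
F: has whole egg, so not egg-free; has fish sauce, so not fish-free — no
G: all constraints satisfied — valid
H: works as a liquid, no fish, paleo — keep
I: has wheat flour, so not paleo; has wheat flour, so not Whole30-style — reject

A, B, E, G, H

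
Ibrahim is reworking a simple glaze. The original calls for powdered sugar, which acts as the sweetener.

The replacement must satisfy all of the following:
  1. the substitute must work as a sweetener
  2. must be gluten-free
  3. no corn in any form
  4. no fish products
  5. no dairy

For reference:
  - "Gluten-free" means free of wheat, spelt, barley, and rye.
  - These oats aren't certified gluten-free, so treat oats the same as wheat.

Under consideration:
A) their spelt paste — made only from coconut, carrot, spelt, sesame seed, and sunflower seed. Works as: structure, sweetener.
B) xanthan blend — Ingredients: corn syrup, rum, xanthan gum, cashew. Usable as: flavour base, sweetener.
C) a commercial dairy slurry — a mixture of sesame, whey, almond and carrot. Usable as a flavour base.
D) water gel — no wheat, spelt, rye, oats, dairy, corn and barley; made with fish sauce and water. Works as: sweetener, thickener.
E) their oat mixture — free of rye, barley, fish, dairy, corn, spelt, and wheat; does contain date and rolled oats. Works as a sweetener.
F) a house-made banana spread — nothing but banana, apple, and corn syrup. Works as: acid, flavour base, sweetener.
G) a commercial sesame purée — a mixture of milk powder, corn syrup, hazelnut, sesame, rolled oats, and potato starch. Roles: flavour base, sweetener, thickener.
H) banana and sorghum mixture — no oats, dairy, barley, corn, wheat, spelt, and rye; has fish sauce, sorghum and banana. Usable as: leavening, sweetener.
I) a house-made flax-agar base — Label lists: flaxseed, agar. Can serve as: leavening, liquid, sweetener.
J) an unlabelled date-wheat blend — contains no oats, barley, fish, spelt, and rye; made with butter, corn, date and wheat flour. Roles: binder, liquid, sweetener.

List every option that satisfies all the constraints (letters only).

A: has spelt, so not gluten-free — reject
B: has corn syrup, so not corn-free — reject
C: not usable as a sweetener; has whey, so not dairy-free — no
D: has fish sauce, so not fish-free — reject
E: has rolled oats, so not gluten-free — out
F: has corn syrup, so not corn-free — reject
G: has rolled oats, so not gluten-free; has corn syrup, so not corn-free (and 1 more) — no
H: has fish sauce, so not fish-free — reject
I: no dairy, no corn — keep
J: has wheat flour, so not gluten-free; has corn, so not corn-free (and 1 more) — no

I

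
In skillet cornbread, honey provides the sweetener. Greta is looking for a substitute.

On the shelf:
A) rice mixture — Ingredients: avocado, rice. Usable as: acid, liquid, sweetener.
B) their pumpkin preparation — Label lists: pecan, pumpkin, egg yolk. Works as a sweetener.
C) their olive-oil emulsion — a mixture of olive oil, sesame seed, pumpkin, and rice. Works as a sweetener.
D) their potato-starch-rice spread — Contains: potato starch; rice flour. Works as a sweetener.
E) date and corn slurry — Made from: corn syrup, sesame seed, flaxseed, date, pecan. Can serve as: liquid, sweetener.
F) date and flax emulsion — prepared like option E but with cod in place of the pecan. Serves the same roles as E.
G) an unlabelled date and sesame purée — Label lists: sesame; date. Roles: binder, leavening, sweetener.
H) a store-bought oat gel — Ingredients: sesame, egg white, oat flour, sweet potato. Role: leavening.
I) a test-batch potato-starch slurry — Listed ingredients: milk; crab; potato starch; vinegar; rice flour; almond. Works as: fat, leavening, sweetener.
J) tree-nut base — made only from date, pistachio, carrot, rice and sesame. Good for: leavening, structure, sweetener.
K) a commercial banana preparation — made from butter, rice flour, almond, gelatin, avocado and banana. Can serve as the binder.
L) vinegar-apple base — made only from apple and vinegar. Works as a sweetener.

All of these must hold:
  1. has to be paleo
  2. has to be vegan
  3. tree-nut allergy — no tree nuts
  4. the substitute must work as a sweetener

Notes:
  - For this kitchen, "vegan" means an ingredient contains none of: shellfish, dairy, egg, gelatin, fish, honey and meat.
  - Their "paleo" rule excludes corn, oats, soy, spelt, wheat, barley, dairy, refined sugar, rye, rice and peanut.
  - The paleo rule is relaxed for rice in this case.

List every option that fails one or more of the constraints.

A: rice is permitted under the paleo carve-out; nothing else excluded — OK
B: has egg yolk, so not vegan; has pecan, so not tree-nut-free — out
C: rice is permitted under the paleo carve-out; nothing else excluded — keep
D: rice is permitted under the paleo carve-out; nothing else excluded — valid
E: has corn syrup, so not paleo; has pecan, so not tree-nut-free — no
F: has cod, so not vegan; has corn syrup, so not paleo — no
G: paleo, vegan — keep
H: not usable as a sweetener; has egg white, so not vegan (and 1 more) — reject
I: has milk, so not vegan; has milk, so not paleo (and 1 more) — out
J: has pistachio, so not tree-nut-free — reject
K: not usable as a sweetener; has butter, so not vegan (and 2 more) — reject
L: nothing on the exclusion list — valid

B, E, F, H, I, J, K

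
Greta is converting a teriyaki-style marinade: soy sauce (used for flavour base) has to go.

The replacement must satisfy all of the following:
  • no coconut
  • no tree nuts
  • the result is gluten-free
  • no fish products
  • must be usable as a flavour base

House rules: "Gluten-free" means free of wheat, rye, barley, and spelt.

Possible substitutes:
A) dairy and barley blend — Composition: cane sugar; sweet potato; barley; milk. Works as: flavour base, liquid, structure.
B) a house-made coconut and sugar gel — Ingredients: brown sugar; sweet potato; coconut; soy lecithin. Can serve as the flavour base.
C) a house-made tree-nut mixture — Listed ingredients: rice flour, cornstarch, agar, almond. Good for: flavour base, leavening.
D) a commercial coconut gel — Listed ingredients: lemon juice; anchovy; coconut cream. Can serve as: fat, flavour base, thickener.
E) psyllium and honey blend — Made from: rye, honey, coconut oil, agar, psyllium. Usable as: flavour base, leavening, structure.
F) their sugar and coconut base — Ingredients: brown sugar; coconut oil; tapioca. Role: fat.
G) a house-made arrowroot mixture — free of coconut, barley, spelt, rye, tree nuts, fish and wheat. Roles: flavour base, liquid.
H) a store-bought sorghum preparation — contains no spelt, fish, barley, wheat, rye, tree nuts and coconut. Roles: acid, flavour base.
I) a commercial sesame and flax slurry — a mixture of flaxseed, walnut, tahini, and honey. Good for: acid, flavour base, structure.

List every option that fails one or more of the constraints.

A, B, C, D, E, F, I

A: has barley, so not gluten-free — out
B: has coconut, so not coconut-free — reject
C: has almond, so not tree-nut-free — out
D: has coconut cream, so not coconut-free; has anchovy, so not fish-free — no
E: has rye, so not gluten-free; has coconut oil, so not coconut-free — reject
F: not usable as a flavour base; has coconut oil, so not coconut-free — no
G: no coconut, no fish — keep
H: works as a flavour base, no tree nuts, gluten-free — OK
I: has walnut, so not tree-nut-free — out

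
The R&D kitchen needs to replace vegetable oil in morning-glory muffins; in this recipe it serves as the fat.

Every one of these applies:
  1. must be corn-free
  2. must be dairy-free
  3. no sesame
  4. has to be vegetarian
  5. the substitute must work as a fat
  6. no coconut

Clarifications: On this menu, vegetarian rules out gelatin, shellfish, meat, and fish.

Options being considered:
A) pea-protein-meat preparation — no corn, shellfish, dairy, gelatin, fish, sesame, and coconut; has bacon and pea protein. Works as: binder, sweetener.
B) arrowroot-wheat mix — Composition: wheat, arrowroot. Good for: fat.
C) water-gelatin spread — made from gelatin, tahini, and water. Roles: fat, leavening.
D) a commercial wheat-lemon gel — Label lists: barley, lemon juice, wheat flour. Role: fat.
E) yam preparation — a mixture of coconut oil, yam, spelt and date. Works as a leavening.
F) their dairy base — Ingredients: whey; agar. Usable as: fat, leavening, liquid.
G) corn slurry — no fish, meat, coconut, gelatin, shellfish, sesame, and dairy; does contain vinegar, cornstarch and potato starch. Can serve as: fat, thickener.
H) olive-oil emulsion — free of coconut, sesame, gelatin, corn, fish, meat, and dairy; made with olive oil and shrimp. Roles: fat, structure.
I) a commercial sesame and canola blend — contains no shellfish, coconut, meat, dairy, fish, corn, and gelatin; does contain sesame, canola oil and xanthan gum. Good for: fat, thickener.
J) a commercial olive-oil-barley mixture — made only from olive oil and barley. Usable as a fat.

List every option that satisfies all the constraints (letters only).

A: not usable as a fat; has bacon, so not vegetarian — no
B: nothing on the exclusion list — valid
C: has gelatin, so not vegetarian; has tahini, so not sesame-free — reject
D: nothing on the exclusion list — valid
E: not usable as a fat; has coconut oil, so not coconut-free — no
F: has whey, so not dairy-free — out
G: has cornstarch, so not corn-free — reject
H: has shrimp, so not vegetarian — no
I: has sesame, so not sesame-free — no
J: every rule checks out — keep

B, D, J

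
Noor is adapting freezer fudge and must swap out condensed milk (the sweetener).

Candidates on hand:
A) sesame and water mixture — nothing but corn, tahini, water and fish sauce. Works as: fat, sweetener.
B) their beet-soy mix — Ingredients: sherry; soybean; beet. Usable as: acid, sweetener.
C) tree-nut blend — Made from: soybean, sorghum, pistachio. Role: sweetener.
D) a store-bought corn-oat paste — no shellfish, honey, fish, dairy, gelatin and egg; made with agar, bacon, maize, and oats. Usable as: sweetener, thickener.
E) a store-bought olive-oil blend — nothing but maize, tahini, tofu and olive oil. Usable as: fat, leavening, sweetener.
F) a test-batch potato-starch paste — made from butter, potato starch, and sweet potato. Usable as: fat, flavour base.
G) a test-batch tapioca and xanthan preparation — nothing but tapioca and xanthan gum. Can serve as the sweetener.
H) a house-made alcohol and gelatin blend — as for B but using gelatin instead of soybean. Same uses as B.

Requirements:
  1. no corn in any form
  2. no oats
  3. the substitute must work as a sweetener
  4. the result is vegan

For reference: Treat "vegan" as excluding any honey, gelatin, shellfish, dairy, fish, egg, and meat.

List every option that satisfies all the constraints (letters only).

B, C, G

A: has fish sauce, so not vegan; has corn, so not corn-free — out
B: only sherry, soybean, and beet; none excluded — OK
C: only soybean, pistachio and sorghum; none excluded — OK
D: has bacon, so not vegan; has oats, so not oat-free (and 1 more) — no
E: has maize, so not corn-free — reject
F: not usable as a sweetener; has butter, so not vegan — no
G: only tapioca and xanthan gum; none excluded — OK
H: has gelatin, so not vegan — out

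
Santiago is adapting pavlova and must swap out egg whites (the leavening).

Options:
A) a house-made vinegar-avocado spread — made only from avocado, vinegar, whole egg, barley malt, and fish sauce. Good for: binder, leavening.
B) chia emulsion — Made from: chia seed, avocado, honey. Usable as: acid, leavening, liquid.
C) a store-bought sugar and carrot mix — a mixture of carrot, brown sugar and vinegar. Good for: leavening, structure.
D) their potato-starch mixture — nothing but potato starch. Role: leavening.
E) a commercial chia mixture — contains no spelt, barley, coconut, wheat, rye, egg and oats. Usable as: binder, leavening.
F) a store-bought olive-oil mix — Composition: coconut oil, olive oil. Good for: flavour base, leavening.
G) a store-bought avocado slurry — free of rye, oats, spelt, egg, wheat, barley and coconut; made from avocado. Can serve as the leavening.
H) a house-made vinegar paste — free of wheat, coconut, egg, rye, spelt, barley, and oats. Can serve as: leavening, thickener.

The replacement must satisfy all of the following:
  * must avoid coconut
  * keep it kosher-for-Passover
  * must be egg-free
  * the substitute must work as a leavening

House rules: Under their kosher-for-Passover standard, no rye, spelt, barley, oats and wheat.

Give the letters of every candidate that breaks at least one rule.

A, F

A: has barley malt, so not kosher-for-Passover; has whole egg, so not egg-free — reject
B: all constraints satisfied — keep
C: only brown sugar, carrot, and vinegar; none excluded — OK
D: only potato starch; none excluded — valid
E: nothing on the exclusion list — OK
F: has coconut oil, so not coconut-free — out
G: no egg, no coconut — OK
H: works as a leavening, no coconut, kosher-for-Passover — valid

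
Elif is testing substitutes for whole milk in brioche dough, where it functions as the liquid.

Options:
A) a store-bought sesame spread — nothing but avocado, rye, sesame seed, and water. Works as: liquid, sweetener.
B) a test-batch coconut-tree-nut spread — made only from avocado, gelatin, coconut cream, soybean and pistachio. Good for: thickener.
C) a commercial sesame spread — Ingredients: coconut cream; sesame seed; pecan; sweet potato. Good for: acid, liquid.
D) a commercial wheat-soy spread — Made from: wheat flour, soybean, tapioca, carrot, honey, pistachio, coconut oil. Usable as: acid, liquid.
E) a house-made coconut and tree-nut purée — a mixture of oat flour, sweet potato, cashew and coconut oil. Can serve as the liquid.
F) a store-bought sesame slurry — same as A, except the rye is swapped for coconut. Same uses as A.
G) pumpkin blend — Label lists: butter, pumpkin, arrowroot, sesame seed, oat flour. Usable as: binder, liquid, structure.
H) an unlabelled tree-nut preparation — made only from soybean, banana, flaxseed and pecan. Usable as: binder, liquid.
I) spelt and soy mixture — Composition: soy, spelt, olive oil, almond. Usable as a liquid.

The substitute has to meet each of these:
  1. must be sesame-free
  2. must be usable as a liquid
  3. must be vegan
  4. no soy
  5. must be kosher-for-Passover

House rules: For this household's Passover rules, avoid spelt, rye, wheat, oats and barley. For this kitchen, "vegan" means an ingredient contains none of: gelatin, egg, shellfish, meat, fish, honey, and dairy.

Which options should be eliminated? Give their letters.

A: has rye, so not kosher-for-Passover; has sesame seed, so not sesame-free — no
B: not usable as a liquid; has gelatin, so not vegan (and 1 more) — no
C: has sesame seed, so not sesame-free — no
D: has wheat flour, so not kosher-for-Passover; has honey, so not vegan (and 1 more) — reject
E: has oat flour, so not kosher-for-Passover — out
F: has sesame seed, so not sesame-free — no
G: has oat flour, so not kosher-for-Passover; has butter, so not vegan (and 1 more) — reject
H: has soybean, so not soy-free — no
I: has spelt, so not kosher-for-Passover; has soy, so not soy-free — out

A, B, C, D, E, F, G, H, I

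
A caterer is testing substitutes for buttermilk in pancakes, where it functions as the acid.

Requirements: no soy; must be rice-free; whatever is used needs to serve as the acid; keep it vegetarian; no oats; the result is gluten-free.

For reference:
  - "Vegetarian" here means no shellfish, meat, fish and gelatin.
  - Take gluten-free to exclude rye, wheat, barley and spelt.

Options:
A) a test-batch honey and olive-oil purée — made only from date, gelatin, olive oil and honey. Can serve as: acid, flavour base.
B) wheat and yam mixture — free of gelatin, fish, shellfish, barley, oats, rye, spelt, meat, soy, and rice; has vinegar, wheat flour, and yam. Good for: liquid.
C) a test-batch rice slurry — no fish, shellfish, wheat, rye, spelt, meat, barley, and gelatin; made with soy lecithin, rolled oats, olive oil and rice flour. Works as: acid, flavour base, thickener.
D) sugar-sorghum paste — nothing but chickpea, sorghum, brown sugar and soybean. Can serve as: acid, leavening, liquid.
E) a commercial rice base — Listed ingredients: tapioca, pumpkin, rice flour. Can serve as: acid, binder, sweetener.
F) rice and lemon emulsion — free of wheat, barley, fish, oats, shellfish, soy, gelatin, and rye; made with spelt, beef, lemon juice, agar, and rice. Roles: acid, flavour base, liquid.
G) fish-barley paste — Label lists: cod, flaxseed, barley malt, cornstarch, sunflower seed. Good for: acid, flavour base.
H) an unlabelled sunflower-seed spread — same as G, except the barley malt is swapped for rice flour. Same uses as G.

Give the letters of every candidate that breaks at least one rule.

A, B, C, D, E, F, G, H

A: has gelatin, so not vegetarian — no
B: not usable as an acid; has wheat flour, so not gluten-free — no
C: has rolled oats, so not oat-free; has soy lecithin, so not soy-free (and 1 more) — out
D: has soybean, so not soy-free — no
E: has rice flour, so not rice-free — reject
F: has beef, so not vegetarian; has spelt, so not gluten-free (and 1 more) — reject
G: has cod, so not vegetarian; has barley malt, so not gluten-free — reject
H: has cod, so not vegetarian; has rice flour, so not rice-free — no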